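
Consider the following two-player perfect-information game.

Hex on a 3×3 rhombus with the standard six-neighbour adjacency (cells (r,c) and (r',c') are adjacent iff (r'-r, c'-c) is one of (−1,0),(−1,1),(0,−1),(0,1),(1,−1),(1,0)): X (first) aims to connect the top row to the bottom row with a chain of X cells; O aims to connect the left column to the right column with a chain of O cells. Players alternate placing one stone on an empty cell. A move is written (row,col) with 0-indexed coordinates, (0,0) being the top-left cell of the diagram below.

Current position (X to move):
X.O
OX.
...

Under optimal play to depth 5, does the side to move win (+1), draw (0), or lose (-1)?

ply 1, X at X.O/OX./... | (0,1)=+1→XXO/OX./...*; (1,2)=-1→X.O/OXX/...; (2,0)=-1→X.O/OX./X..; (2,1)=-1→X.O/OX./.X.; (2,2)=-1→X.O/OX./..X
ply 2, O at XXO/OX./... | (1,2)=-1→XXO/OXO/...*; (2,0)=-1→XXO/OX./O..; (2,1)=-1→XXO/OX./.O.; (2,2)=-1→XXO/OX./..O
ply 3, X at XXO/OXO/... | (2,0)=+1→XXO/OXO/X..*; (2,1)=+1→XXO/OXO/.X.; (2,2)=+1→XXO/OXO/..X
ply 4: XXO/OXO/X.. is terminal -1 (O); from X.O/OX./... depth 5

value(X.O/OX./..., X) = +1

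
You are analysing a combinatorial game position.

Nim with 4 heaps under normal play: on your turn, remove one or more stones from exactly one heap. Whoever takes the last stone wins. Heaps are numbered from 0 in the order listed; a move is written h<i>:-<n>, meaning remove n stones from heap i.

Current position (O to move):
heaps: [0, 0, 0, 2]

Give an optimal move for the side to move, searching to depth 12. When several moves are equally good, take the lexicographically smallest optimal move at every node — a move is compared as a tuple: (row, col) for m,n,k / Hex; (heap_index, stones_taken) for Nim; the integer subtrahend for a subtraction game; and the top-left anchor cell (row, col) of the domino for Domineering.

ply 1, O at (0,0,0,2) | h3:-1=-1→(0,0,0,1); h3:-2=+1→(0,0,0,0)*
ply 2: (0,0,0,0) is terminal -1 (X); from (0,0,0,2) depth 12

O's best at [(0,0,0,2)]: h3:-2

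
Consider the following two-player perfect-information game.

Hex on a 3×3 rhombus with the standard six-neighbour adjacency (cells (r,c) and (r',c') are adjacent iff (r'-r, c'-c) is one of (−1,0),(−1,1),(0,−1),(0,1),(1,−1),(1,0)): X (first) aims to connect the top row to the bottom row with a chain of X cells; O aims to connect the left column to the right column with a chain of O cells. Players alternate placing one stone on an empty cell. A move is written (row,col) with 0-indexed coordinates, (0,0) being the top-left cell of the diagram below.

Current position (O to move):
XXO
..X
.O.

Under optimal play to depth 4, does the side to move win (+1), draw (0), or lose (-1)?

value(XXO/..X/.O., O) = +1

[XXO/..X/.O.] O move#1: (1,0):-1/XXO/O.X/.O., (1,1):+1/XXO/.OX/.O.*, (2,0):+1/XXO/..X/OO., (2,2):-1/XXO/..X/.OO
[XXO/.OX/.O.] X move#2: (1,0):-1/XXO/XOX/.O.*, (2,0):-1/XXO/.OX/XO., (2,2):-1/XXO/.OX/.OX
[XXO/XOX/.O.] O move#3: (2,0):+1/XXO/XOX/OO.*, (2,2):-1/XXO/XOX/.OO
[XXO/XOX/OO.] end (terminal -1, X#4); searched XXO/..X/.O. to 4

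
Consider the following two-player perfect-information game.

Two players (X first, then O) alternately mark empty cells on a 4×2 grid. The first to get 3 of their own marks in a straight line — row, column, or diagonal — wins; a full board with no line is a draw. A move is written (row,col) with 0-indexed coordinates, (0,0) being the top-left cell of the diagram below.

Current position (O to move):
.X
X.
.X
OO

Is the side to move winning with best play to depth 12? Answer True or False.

p1 O@[.X/X./.X/OO]: (0,0)[OX/X./.X/OO]-1 (1,1)[.X/XO/.X/OO]+0* (2,0)[.X/X./OX/OO]-1
p2 X@[.X/XO/.X/OO]: (0,0)[XX/XO/.X/OO]+0* (2,0)[.X/XO/XX/OO]+0
p3 O@[XX/XO/.X/OO]: (2,0)[XX/XO/OX/OO]+0*
p4 X@[XX/XO/OX/OO] terminal +0; root [.X/X./.X/OO] d12

O winning at [.X/X./.X/OO]: False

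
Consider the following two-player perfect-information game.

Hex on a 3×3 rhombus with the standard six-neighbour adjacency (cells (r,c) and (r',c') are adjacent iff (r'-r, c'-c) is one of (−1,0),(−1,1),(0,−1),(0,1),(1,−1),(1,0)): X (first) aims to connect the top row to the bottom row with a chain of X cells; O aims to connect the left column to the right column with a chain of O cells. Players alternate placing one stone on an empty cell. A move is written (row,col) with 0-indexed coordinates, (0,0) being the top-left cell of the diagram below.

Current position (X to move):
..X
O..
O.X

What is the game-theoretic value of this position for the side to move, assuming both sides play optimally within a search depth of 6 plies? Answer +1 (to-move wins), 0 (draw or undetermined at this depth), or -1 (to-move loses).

ply 1, X at ..X/O../O.X | (0,0)=-1→X.X/O../O.X; (0,1)=-1→.XX/O../O.X; (1,1)=+1→..X/OX./O.X*; (1,2)=+1→..X/O.X/O.X; (2,1)=+1→..X/O../OXX
ply 2, O at ..X/OX./O.X | (0,0)=-1→O.X/OX./O.X*; (0,1)=-1→.OX/OX./O.X; (1,2)=-1→..X/OXO/O.X; (2,1)=-1→..X/OX./OOX
ply 3, X at O.X/OX./O.X | (0,1)=+1→OXX/OX./O.X*; (1,2)=+1→O.X/OXX/O.X; (2,1)=+1→O.X/OX./OXX
ply 4, O at OXX/OX./O.X | (1,2)=-1→OXX/OXO/O.X*; (2,1)=-1→OXX/OX./OOX
ply 5, X at OXX/OXO/O.X | (2,1)=+1→OXX/OXO/OXX*
ply 6: OXX/OXO/OXX is terminal -1 (O); from ..X/O../O.X depth 6

value(..X/O../O.X, X) = +1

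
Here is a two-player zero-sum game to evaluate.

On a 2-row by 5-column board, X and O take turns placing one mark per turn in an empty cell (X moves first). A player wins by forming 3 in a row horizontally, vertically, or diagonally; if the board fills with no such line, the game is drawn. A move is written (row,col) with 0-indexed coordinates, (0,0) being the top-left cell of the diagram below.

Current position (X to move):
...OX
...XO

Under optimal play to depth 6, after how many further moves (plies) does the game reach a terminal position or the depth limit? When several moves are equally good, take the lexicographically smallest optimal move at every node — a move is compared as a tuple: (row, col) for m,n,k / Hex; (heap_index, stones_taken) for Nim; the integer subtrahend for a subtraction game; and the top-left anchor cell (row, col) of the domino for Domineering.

ply 1, X at ...OX/...XO | (0,0)=+0→X..OX/...XO*; (0,1)=+0→.X.OX/...XO; (0,2)=+0→..XOX/...XO; (1,0)=+0→...OX/X..XO; (1,1)=+0→...OX/.X.XO; (1,2)=+0→...OX/..XXO
ply 2, O at X..OX/...XO | (0,1)=+0→XO.OX/...XO*; (0,2)=+0→X.OOX/...XO; (1,0)=+0→X..OX/O..XO; (1,1)=+0→X..OX/.O.XO; (1,2)=+0→X..OX/..OXO
ply 3, X at XO.OX/...XO | (0,2)=+0→XOXOX/...XO*; (1,0)=-1→XO.OX/X..XO; (1,1)=-1→XO.OX/.X.XO; (1,2)=-1→XO.OX/..XXO
ply 4, O at XOXOX/...XO | (1,0)=+0→XOXOX/O..XO*; (1,1)=+0→XOXOX/.O.XO; (1,2)=+0→XOXOX/..OXO
ply 5, X at XOXOX/O..XO | (1,1)=+0→XOXOX/OX.XO*; (1,2)=+0→XOXOX/O.XXO
ply 6, O at XOXOX/OX.XO | (1,2)=+0→XOXOX/OXOXO*
ply 7: XOXOX/OXOXO is terminal +0 (X); from ...OX/...XO depth 6

PV length from [...OX/...XO]: 6 plies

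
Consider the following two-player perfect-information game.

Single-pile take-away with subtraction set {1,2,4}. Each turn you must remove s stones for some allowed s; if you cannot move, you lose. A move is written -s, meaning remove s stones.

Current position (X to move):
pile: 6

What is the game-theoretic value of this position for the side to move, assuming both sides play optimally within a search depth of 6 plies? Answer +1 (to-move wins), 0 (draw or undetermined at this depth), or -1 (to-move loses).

p1 X@[6]: -1[5]-1* -2[4]-1 -4[2]-1
p2 O@[5]: -1[4]-1 -2[3]+1* -4[1]-1
p3 X@[3]: -1[2]-1* -2[1]-1
p4 O@[2]: -1[1]-1 -2[0]+1*
p5 X@[0] terminal -1; root [6] d6

value(6, X) = -1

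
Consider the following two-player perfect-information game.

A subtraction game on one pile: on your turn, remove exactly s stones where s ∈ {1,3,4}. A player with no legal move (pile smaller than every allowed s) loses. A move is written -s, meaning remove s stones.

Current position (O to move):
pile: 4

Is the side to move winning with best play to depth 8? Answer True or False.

ply 1, O at 4 | -1=-1→3; -3=-1→1; -4=+1→0*
ply 2: 0 is terminal -1 (X); from 4 depth 8

O winning at [4]: True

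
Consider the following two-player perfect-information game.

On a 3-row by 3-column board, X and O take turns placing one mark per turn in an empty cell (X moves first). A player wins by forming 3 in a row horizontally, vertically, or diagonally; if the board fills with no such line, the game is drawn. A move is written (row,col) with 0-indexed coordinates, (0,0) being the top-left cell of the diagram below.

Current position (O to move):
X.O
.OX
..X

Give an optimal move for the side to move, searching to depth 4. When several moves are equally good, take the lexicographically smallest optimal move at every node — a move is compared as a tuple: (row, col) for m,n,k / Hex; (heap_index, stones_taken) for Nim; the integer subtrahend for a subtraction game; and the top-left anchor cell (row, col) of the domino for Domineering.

O's best at [X.O/.OX/..X]: (0,1)

[X.O/.OX/..X] O move#1: (0,1):+1/XOO/.OX/..X*, (1,0):+0/X.O/OOX/..X, (2,0):+1/X.O/.OX/O.X, (2,1):+1/X.O/.OX/.OX
[XOO/.OX/..X] X move#2: (1,0):-1/XOO/XOX/..X*, (2,0):-1/XOO/.OX/X.X, (2,1):-1/XOO/.OX/.XX
[XOO/XOX/..X] O move#3: (2,0):+1/XOO/XOX/O.X*, (2,1):+1/XOO/XOX/.OX
[XOO/XOX/O.X] end (terminal -1, X#4); searched X.O/.OX/..X to 4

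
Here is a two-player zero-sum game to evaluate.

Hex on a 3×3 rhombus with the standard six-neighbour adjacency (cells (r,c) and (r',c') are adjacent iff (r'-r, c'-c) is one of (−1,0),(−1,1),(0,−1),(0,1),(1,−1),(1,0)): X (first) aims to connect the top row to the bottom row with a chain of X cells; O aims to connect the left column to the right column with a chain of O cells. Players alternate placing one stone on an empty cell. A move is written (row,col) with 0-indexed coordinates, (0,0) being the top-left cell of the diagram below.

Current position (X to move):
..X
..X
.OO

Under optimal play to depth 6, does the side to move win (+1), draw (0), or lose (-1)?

value(..X/..X/.OO, X) = +1

p1 X@[..X/..X/.OO]: (0,0)[X.X/..X/.OO]-1 (0,1)[.XX/..X/.OO]-1 (1,0)[..X/X.X/.OO]-1 (1,1)[..X/.XX/.OO]-1 (2,0)[..X/..X/XOO]+1*
p2 O@[..X/..X/XOO]: (0,0)[O.X/..X/XOO]-1* (0,1)[.OX/..X/XOO]-1 (1,0)[..X/O.X/XOO]-1 (1,1)[..X/.OX/XOO]-1
p3 X@[O.X/..X/XOO]: (0,1)[OXX/..X/XOO]+1* (1,0)[O.X/X.X/XOO]+1 (1,1)[O.X/.XX/XOO]+1
p4 O@[OXX/..X/XOO]: (1,0)[OXX/O.X/XOO]-1* (1,1)[OXX/.OX/XOO]-1
p5 X@[OXX/O.X/XOO]: (1,1)[OXX/OXX/XOO]+1*
p6 O@[OXX/OXX/XOO] terminal -1; root [..X/..X/.OO] d6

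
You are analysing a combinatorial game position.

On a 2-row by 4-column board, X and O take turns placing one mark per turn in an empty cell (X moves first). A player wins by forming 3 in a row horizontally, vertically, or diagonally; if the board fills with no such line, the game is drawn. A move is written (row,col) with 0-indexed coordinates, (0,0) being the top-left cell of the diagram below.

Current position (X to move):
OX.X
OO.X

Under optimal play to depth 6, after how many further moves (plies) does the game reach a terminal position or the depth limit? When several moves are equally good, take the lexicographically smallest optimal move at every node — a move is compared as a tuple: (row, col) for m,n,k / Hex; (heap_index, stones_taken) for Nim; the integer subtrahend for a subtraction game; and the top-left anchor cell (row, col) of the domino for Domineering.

p1 X@[OX.X/OO.X]: (0,2)[OXXX/OO.X]+1* (1,2)[OX.X/OOXX]+0
p2 O@[OXXX/OO.X] terminal -1; root [OX.X/OO.X] d6

PV length from [OX.X/OO.X]: 1 ply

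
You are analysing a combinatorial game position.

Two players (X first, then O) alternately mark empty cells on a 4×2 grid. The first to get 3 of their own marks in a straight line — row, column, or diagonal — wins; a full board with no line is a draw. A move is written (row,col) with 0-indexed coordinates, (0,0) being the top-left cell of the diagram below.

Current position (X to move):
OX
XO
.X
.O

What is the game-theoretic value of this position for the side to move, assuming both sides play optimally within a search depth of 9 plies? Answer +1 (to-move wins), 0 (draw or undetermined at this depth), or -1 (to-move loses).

[OX/XO/.X/.O] X move#1: (2,0):+0/OX/XO/XX/.O*, (3,0):+0/OX/XO/.X/XO
[OX/XO/XX/.O] O move#2: (3,0):+0/OX/XO/XX/OO*
[OX/XO/XX/OO] end (terminal +0, X#3); searched OX/XO/.X/.O to 9

value(OX/XO/.X/.O, X) = 0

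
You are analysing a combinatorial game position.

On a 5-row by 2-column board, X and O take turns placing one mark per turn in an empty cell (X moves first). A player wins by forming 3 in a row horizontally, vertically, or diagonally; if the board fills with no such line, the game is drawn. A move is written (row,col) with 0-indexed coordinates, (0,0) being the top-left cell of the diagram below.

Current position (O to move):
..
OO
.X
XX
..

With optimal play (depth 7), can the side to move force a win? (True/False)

ply 1, O at ../OO/.X/XX/.. | (0,0)=-1→O./OO/.X/XX/..; (0,1)=-1→.O/OO/.X/XX/..; (2,0)=-1→../OO/OX/XX/..; (4,0)=-1→../OO/.X/XX/O.; (4,1)=+0→../OO/.X/XX/.O*
ply 2, X at ../OO/.X/XX/.O | (0,0)=+0→X./OO/.X/XX/.O*; (0,1)=+0→.X/OO/.X/XX/.O; (2,0)=+0→../OO/XX/XX/.O; (4,0)=+0→../OO/.X/XX/XO
ply 3, O at X./OO/.X/XX/.O | (0,1)=+0→XO/OO/.X/XX/.O*; (2,0)=+0→X./OO/OX/XX/.O; (4,0)=+0→X./OO/.X/XX/OO
ply 4, X at XO/OO/.X/XX/.O | (2,0)=+0→XO/OO/XX/XX/.O*; (4,0)=+0→XO/OO/.X/XX/XO
ply 5, O at XO/OO/XX/XX/.O | (4,0)=+0→XO/OO/XX/XX/OO*
ply 6: XO/OO/XX/XX/OO is terminal +0 (X); from ../OO/.X/XX/.. depth 7

O winning at [../OO/.X/XX/..]: False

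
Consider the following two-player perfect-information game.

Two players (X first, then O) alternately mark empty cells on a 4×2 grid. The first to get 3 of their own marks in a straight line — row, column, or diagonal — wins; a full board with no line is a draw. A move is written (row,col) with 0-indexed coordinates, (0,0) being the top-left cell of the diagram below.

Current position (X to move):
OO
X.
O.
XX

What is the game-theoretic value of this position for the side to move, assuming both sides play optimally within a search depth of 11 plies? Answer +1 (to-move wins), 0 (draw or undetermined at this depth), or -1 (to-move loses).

value(OO/X./O./XX, X) = 0

p1 X@[OO/X./O./XX]: (1,1)[OO/XX/O./XX]+0* (2,1)[OO/X./OX/XX]+0
p2 O@[OO/XX/O./XX]: (2,1)[OO/XX/OO/XX]+0*
p3 X@[OO/XX/OO/XX] terminal +0; root [OO/X./O./XX] d11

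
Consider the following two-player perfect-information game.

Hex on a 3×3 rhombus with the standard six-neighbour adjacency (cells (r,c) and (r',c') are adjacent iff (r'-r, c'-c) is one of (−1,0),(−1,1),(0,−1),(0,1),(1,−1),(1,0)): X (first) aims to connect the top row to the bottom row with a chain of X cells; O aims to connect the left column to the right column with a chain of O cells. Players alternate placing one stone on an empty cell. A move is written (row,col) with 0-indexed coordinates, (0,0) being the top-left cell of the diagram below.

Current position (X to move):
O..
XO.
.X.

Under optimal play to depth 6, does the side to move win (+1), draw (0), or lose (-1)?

value(O../XO./.X., X) = -1

ply 1, X at O../XO./.X. | (0,1)=-1→OX./XO./.X.*; (0,2)=-1→O.X/XO./.X.; (1,2)=-1→O../XOX/.X.; (2,0)=-1→O../XO./XX.; (2,2)=-1→O../XO./.XX
ply 2, O at OX./XO./.X. | (0,2)=-1→OXO/XO./.X.; (1,2)=-1→OX./XOO/.X.; (2,0)=+1→OX./XO./OX.*; (2,2)=-1→OX./XO./.XO
ply 3, X at OX./XO./OX. | (0,2)=-1→OXX/XO./OX.*; (1,2)=-1→OX./XOX/OX.; (2,2)=-1→OX./XO./OXX
ply 4, O at OXX/XO./OX. | (1,2)=+1→OXX/XOO/OX.*; (2,2)=-1→OXX/XO./OXO
ply 5: OXX/XOO/OX. is terminal -1 (X); from O../XO./.X. depth 6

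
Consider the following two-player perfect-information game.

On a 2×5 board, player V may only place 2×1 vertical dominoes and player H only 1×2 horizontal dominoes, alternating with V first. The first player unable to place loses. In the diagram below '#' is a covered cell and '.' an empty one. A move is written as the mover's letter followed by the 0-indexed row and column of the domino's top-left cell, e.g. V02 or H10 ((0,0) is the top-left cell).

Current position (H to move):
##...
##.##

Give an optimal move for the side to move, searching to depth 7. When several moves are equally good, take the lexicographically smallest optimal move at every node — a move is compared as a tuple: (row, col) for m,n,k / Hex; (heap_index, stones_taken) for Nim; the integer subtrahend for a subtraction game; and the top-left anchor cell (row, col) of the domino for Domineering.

H's best at [##.../##.##]: H02

[##.../##.##] H move#1: H02:+1/####./##.##*, H03:-1/##.##/##.##
[####./##.##] end (terminal -1, V#2); searched ##.../##.## to 7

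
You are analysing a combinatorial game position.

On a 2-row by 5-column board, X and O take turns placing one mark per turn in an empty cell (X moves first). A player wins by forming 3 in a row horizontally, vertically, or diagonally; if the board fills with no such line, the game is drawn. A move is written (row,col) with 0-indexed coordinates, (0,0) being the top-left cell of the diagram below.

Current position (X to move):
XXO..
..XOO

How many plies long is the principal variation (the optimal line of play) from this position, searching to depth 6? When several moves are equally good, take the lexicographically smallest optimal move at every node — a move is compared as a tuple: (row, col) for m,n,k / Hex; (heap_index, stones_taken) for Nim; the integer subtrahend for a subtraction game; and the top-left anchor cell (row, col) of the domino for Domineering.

ply 1, X at XXO../..XOO | (0,3)=+0→XXOX./..XOO*; (0,4)=+0→XXO.X/..XOO; (1,0)=+0→XXO../X.XOO; (1,1)=+0→XXO../.XXOO
ply 2, O at XXOX./..XOO | (0,4)=+0→XXOXO/..XOO*; (1,0)=+0→XXOX./O.XOO; (1,1)=+0→XXOX./.OXOO
ply 3, X at XXOXO/..XOO | (1,0)=+0→XXOXO/X.XOO*; (1,1)=+0→XXOXO/.XXOO
ply 4, O at XXOXO/X.XOO | (1,1)=+0→XXOXO/XOXOO*
ply 5: XXOXO/XOXOO is terminal +0 (X); from XXO../..XOO depth 6

PV length from [XXO../..XOO]: 4 plies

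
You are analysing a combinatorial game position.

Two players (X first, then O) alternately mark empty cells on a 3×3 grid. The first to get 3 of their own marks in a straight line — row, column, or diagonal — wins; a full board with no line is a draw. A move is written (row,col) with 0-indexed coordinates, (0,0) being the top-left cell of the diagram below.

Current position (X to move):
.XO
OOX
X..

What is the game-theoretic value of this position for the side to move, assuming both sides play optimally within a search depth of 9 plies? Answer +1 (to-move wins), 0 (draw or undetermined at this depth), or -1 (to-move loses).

[.XO/OOX/X..] X move#1: (0,0):+0/XXO/OOX/X..*, (2,1):+0/.XO/OOX/XX., (2,2):+0/.XO/OOX/X.X
[XXO/OOX/X..] O move#2: (2,1):+0/XXO/OOX/XO.*, (2,2):+0/XXO/OOX/X.O
[XXO/OOX/XO.] X move#3: (2,2):+0/XXO/OOX/XOX*
[XXO/OOX/XOX] end (terminal +0, O#4); searched .XO/OOX/X.. to 9

value(.XO/OOX/X.., X) = 0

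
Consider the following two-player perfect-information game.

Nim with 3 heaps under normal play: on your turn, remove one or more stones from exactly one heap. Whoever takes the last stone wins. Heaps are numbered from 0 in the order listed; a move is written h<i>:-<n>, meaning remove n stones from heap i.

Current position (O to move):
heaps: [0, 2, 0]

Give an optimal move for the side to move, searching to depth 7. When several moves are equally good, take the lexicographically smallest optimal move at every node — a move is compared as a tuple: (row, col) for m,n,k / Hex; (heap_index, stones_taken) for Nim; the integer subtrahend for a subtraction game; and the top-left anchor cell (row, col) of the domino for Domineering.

O's best at [(0,2,0)]: h1:-2

ply 1, O at (0,2,0) | h1:-1=-1→(0,1,0); h1:-2=+1→(0,0,0)*
ply 2: (0,0,0) is terminal -1 (X); from (0,2,0) depth 7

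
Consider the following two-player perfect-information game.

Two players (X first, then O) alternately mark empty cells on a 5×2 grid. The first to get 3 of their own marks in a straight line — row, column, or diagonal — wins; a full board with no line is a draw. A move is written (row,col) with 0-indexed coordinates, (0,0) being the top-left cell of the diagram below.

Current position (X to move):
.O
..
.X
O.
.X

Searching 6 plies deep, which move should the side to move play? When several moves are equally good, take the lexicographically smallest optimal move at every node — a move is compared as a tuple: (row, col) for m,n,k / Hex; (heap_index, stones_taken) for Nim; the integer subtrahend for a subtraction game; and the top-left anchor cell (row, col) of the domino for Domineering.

[.O/../.X/O./.X] X move#1: (0,0):+0/XO/../.X/O./.X, (1,0):+0/.O/X./.X/O./.X, (1,1):+0/.O/.X/.X/O./.X, (2,0):+0/.O/../XX/O./.X, (3,1):+1/.O/../.X/OX/.X*, (4,0):+0/.O/../.X/O./XX
[.O/../.X/OX/.X] end (terminal -1, O#2); searched .O/../.X/O./.X to 6

X's best at [.O/../.X/O./.X]: (3,1)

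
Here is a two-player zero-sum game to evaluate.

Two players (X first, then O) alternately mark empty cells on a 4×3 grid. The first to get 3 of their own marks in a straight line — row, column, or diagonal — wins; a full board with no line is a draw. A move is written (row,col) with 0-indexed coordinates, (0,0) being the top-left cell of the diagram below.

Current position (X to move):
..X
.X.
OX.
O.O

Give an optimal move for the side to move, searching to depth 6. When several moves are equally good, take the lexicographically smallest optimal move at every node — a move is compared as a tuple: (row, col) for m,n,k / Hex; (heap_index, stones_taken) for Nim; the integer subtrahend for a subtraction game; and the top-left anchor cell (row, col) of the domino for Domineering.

ply 1, X at ..X/.X./OX./O.O | (0,0)=-1→X.X/.X./OX./O.O; (0,1)=+1→.XX/.X./OX./O.O*; (1,0)=-1→..X/XX./OX./O.O; (1,2)=-1→..X/.XX/OX./O.O; (2,2)=-1→..X/.X./OXX/O.O; (3,1)=+1→..X/.X./OX./OXO
ply 2: .XX/.X./OX./O.O is terminal -1 (O); from ..X/.X./OX./O.O depth 6

X's best at [..X/.X./OX./O.O]: (0,1)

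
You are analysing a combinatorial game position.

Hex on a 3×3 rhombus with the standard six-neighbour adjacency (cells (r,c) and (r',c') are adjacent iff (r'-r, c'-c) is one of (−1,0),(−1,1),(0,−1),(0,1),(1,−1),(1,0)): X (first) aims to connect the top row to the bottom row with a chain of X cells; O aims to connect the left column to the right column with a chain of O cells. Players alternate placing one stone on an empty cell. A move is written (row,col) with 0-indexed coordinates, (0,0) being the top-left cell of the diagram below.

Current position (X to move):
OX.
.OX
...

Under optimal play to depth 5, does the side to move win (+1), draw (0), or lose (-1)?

ply 1, X at OX./.OX/... | (0,2)=+1→OXX/.OX/...*; (1,0)=+1→OX./XOX/...; (2,0)=+1→OX./.OX/X..; (2,1)=-1→OX./.OX/.X.; (2,2)=-1→OX./.OX/..X
ply 2, O at OXX/.OX/... | (1,0)=-1→OXX/OOX/...*; (2,0)=-1→OXX/.OX/O..; (2,1)=-1→OXX/.OX/.O.; (2,2)=-1→OXX/.OX/..O
ply 3, X at OXX/OOX/... | (2,0)=+1→OXX/OOX/X..*; (2,1)=+1→OXX/OOX/.X.; (2,2)=+1→OXX/OOX/..X
ply 4, O at OXX/OOX/X.. | (2,1)=-1→OXX/OOX/XO.*; (2,2)=-1→OXX/OOX/X.O
ply 5, X at OXX/OOX/XO. | (2,2)=+1→OXX/OOX/XOX*
ply 6: OXX/OOX/XOX is terminal -1 (O); from OX./.OX/... depth 5

value(OX./.OX/..., X) = +1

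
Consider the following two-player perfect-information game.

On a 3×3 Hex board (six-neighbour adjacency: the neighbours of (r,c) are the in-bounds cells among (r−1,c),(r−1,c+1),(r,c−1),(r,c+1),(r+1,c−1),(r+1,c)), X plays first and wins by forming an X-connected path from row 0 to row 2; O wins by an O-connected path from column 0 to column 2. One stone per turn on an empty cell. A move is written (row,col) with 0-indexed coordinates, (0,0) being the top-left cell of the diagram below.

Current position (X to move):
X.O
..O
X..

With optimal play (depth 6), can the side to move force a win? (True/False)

ply 1, X at X.O/..O/X.. | (0,1)=+1→XXO/..O/X..*; (1,0)=+1→X.O/X.O/X..; (1,1)=+1→X.O/.XO/X..; (2,1)=-1→X.O/..O/XX.; (2,2)=-1→X.O/..O/X.X
ply 2, O at XXO/..O/X.. | (1,0)=-1→XXO/O.O/X..*; (1,1)=-1→XXO/.OO/X..; (2,1)=-1→XXO/..O/XO.; (2,2)=-1→XXO/..O/X.O
ply 3, X at XXO/O.O/X.. | (1,1)=+1→XXO/OXO/X..*; (2,1)=-1→XXO/O.O/XX.; (2,2)=-1→XXO/O.O/X.X
ply 4: XXO/OXO/X.. is terminal -1 (O); from X.O/..O/X.. depth 6

X winning at [X.O/..O/X..]: True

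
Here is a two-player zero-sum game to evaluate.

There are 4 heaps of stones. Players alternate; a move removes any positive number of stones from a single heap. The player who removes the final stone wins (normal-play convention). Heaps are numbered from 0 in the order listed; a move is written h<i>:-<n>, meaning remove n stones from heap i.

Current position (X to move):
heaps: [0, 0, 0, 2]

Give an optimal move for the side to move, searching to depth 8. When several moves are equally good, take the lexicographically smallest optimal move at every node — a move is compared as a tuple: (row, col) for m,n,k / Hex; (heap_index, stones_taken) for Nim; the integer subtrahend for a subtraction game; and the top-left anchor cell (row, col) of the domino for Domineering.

X's best at [(0,0,0,2)]: h3:-2

p1 X@[(0,0,0,2)]: h3:-1[(0,0,0,1)]-1 h3:-2[(0,0,0,0)]+1*
p2 O@[(0,0,0,0)] terminal -1; root [(0,0,0,2)] d8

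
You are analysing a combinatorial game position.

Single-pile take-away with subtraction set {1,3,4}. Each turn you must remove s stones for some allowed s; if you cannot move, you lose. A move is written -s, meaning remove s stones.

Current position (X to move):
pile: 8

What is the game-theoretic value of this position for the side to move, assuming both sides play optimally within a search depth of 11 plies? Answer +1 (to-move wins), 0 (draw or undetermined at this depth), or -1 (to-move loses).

[8] X move#1: -1:+1/7*, -3:-1/5, -4:-1/4
[7] O move#2: -1:-1/6*, -3:-1/4, -4:-1/3
[6] X move#3: -1:-1/5, -3:-1/3, -4:+1/2*
[2] O move#4: -1:-1/1*
[1] X move#5: -1:+1/0*
[0] end (terminal -1, O#6); searched 8 to 11

value(8, X) = +1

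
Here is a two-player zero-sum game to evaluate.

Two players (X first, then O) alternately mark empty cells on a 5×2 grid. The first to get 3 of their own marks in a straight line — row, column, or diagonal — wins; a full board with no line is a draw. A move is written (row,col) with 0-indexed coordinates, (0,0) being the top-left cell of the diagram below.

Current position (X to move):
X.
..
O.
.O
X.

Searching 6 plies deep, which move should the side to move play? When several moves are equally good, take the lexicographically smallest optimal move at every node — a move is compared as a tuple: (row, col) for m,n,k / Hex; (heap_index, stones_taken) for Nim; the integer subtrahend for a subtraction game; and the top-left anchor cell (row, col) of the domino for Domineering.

[X./../O./.O/X.] X move#1: (0,1):-1/XX/../O./.O/X., (1,0):-1/X./X./O./.O/X., (1,1):+0/X./.X/O./.O/X.*, (2,1):+0/X./../OX/.O/X., (3,0):-1/X./../O./XO/X., (4,1):+0/X./../O./.O/XX
[X./.X/O./.O/X.] O move#2: (0,1):+0/XO/.X/O./.O/X.*, (1,0):+0/X./OX/O./.O/X., (2,1):+0/X./.X/OO/.O/X., (3,0):+0/X./.X/O./OO/X., (4,1):+0/X./.X/O./.O/XO
[XO/.X/O./.O/X.] X move#3: (1,0):+0/XO/XX/O./.O/X.*, (2,1):+0/XO/.X/OX/.O/X., (3,0):+0/XO/.X/O./XO/X., (4,1):+0/XO/.X/O./.O/XX
[XO/XX/O./.O/X.] O move#4: (2,1):+0/XO/XX/OO/.O/X.*, (3,0):+0/XO/XX/O./OO/X., (4,1):+0/XO/XX/O./.O/XO
[XO/XX/OO/.O/X.] X move#5: (3,0):-1/XO/XX/OO/XO/X., (4,1):+0/XO/XX/OO/.O/XX*
[XO/XX/OO/.O/XX] O move#6: (3,0):+0/XO/XX/OO/OO/XX*
[XO/XX/OO/OO/XX] end (terminal +0, X#7); searched X./../O./.O/X. to 6

X's best at [X./../O./.O/X.]: (1,1)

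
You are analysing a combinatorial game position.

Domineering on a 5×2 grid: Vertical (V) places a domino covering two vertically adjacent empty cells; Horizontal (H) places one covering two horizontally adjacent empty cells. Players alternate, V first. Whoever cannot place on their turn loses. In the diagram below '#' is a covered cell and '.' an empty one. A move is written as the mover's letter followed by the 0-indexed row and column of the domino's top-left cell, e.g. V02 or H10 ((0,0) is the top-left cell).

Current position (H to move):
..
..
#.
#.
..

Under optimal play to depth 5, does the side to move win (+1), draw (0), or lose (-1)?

value(../../#./#./.., H) = +1

[../../#./#./..] H move#1: H00:+1/##/../#./#./..*, H10:+1/../##/#./#./.., H40:-1/../../#./#./##
[##/../#./#./..] V move#2: V11:-1/##/.#/##/#./..*, V21:-1/##/../##/##/.., V31:-1/##/../#./##/.#
[##/.#/##/#./..] H move#3: H40:+1/##/.#/##/#./##*
[##/.#/##/#./##] end (terminal -1, V#4); searched ../../#./#./.. to 5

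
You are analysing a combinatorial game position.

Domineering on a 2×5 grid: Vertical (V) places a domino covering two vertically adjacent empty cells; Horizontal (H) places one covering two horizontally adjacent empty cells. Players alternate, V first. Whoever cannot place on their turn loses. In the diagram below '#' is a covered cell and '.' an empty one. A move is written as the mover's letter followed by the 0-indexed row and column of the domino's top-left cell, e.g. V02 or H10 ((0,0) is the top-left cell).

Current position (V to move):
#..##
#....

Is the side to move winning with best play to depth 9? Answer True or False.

p1 V@[#..##/#....]: V01[##.##/##...]-1 V02[#.###/#.#..]+1*
p2 H@[#.###/#.#..]: H13[#.###/#.###]-1*
p3 V@[#.###/#.###]: V01[#####/#####]+1*
p4 H@[#####/#####] terminal -1; root [#..##/#....] d9

V winning at [#..##/#....]: True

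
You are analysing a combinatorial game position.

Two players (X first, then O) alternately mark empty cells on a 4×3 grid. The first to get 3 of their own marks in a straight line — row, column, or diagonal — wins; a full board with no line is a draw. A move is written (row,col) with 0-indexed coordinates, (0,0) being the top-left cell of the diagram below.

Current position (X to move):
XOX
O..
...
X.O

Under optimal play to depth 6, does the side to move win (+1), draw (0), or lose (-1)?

[XOX/O../.../X.O] X move#1: (1,1):-1/XOX/OX./.../X.O*, (1,2):-1/XOX/O.X/.../X.O, (2,0):-1/XOX/O../X../X.O, (2,1):-1/XOX/O../.X./X.O, (2,2):-1/XOX/O../..X/X.O, (3,1):-1/XOX/O../.../XXO
[XOX/OX./.../X.O] O move#2: (1,2):-1/XOX/OXO/.../X.O, (2,0):-1/XOX/OX./O../X.O, (2,1):+1/XOX/OX./.O./X.O*, (2,2):-1/XOX/OX./..O/X.O, (3,1):-1/XOX/OX./.../XOO
[XOX/OX./.O./X.O] end (terminal -1, X#3); searched XOX/O../.../X.O to 6

value(XOX/O../.../X.O, X) = -1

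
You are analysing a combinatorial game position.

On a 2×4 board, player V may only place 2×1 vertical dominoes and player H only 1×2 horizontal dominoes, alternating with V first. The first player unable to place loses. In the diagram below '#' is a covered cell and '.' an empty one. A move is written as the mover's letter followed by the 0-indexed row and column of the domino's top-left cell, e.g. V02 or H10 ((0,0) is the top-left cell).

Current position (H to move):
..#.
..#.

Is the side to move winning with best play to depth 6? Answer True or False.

p1 H@[..#./..#.]: H00[###./..#.]+1* H10[..#./###.]+1
p2 V@[###./..#.]: V03[####/..##]-1*
p3 H@[####/..##]: H10[####/####]+1*
p4 V@[####/####] terminal -1; root [..#./..#.] d6

H winning at [..#./..#.]: True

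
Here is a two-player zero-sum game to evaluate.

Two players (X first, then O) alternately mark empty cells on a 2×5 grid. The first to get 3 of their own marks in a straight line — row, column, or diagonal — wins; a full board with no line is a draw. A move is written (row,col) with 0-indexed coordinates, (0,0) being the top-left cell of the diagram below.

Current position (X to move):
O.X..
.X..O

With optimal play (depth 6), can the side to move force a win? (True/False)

X winning at [O.X../.X..O]: True

p1 X@[O.X../.X..O]: (0,1)[OXX../.X..O]+1* (0,3)[O.XX./.X..O]+1 (0,4)[O.X.X/.X..O]+1 (1,0)[O.X../XX..O]+0 (1,2)[O.X../.XX.O]+1 (1,3)[O.X../.X.XO]+1
p2 O@[OXX../.X..O]: (0,3)[OXXO./.X..O]-1* (0,4)[OXX.O/.X..O]-1 (1,0)[OXX../OX..O]-1 (1,2)[OXX../.XO.O]-1 (1,3)[OXX../.X.OO]-1
p3 X@[OXXO./.X..O]: (0,4)[OXXOX/.X..O]+0 (1,0)[OXXO./XX..O]+0 (1,2)[OXXO./.XX.O]+1* (1,3)[OXXO./.X.XO]+0
p4 O@[OXXO./.XX.O]: (0,4)[OXXOO/.XX.O]-1* (1,0)[OXXO./OXX.O]-1 (1,3)[OXXO./.XXOO]-1
p5 X@[OXXOO/.XX.O]: (1,0)[OXXOO/XXX.O]+1* (1,3)[OXXOO/.XXXO]+1
p6 O@[OXXOO/XXX.O] terminal -1; root [O.X../.X..O] d6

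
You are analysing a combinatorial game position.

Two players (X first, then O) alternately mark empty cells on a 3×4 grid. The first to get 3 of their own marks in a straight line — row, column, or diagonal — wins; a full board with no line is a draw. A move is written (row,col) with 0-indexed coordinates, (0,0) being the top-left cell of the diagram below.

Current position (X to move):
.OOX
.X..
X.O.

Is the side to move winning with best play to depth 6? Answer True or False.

ply 1, X at .OOX/.X../X.O. | (0,0)=-1→XOOX/.X../X.O.*; (1,0)=-1→.OOX/XX../X.O.; (1,2)=-1→.OOX/.XX./X.O.; (1,3)=-1→.OOX/.X.X/X.O.; (2,1)=-1→.OOX/.X../XXO.; (2,3)=-1→.OOX/.X../X.OX
ply 2, O at XOOX/.X../X.O. | (1,0)=-1→XOOX/OX../X.O.; (1,2)=+1→XOOX/.XO./X.O.*; (1,3)=-1→XOOX/.X.O/X.O.; (2,1)=-1→XOOX/.X../XOO.; (2,3)=-1→XOOX/.X../X.OO
ply 3: XOOX/.XO./X.O. is terminal -1 (X); from .OOX/.X../X.O. depth 6

X winning at [.OOX/.X../X.O.]: False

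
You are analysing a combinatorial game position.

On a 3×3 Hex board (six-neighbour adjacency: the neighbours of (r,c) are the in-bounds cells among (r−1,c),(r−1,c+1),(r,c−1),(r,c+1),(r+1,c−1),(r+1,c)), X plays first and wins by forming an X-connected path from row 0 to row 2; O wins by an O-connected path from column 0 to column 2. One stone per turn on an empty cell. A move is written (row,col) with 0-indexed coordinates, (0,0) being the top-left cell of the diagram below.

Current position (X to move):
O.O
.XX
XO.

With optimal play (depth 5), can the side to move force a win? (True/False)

X winning at [O.O/.XX/XO.]: True

[O.O/.XX/XO.] X move#1: (0,1):+1/OXO/.XX/XO.*, (1,0):-1/O.O/XXX/XO., (2,2):-1/O.O/.XX/XOX
[OXO/.XX/XO.] end (terminal -1, O#2); searched O.O/.XX/XO. to 5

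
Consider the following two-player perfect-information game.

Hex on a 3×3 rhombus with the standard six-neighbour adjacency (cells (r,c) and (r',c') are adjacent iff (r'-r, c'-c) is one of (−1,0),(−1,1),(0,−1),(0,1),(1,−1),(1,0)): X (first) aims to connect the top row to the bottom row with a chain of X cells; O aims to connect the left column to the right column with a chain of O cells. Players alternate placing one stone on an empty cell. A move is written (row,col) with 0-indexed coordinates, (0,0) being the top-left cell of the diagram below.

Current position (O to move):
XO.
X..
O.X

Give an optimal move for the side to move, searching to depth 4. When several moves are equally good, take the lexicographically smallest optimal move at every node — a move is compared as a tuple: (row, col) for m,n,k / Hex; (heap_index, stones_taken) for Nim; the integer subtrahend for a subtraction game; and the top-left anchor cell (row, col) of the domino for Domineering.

ply 1, O at XO./X../O.X | (0,2)=-1→XOO/X../O.X; (1,1)=+1→XO./XO./O.X*; (1,2)=+1→XO./X.O/O.X; (2,1)=-1→XO./X../OOX
ply 2, X at XO./XO./O.X | (0,2)=-1→XOX/XO./O.X*; (1,2)=-1→XO./XOX/O.X; (2,1)=-1→XO./XO./OXX
ply 3, O at XOX/XO./O.X | (1,2)=+1→XOX/XOO/O.X*; (2,1)=-1→XOX/XO./OOX
ply 4: XOX/XOO/O.X is terminal -1 (X); from XO./X../O.X depth 4

O's best at [XO./X../O.X]: (1,1)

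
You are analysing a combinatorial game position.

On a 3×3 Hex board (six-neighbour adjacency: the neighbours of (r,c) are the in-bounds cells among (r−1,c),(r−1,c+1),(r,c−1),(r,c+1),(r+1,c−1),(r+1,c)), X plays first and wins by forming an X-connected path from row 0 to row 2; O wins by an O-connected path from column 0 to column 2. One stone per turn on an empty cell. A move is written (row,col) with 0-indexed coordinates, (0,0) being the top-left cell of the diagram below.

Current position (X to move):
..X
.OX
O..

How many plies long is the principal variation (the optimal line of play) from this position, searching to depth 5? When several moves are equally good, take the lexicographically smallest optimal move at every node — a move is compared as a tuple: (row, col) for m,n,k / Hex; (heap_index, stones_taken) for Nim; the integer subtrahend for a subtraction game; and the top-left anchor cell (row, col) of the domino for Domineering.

PV length from [..X/.OX/O..]: 5 plies

ply 1, X at ..X/.OX/O.. | (0,0)=+1→X.X/.OX/O..*; (0,1)=+1→.XX/.OX/O..; (1,0)=+1→..X/XOX/O..; (2,1)=+1→..X/.OX/OX.; (2,2)=+1→..X/.OX/O.X
ply 2, O at X.X/.OX/O.. | (0,1)=-1→XOX/.OX/O..*; (1,0)=-1→X.X/OOX/O..; (2,1)=-1→X.X/.OX/OO.; (2,2)=-1→X.X/.OX/O.O
ply 3, X at XOX/.OX/O.. | (1,0)=+1→XOX/XOX/O..*; (2,1)=+1→XOX/.OX/OX.; (2,2)=+1→XOX/.OX/O.X
ply 4, O at XOX/XOX/O.. | (2,1)=-1→XOX/XOX/OO.*; (2,2)=-1→XOX/XOX/O.O
ply 5, X at XOX/XOX/OO. | (2,2)=+1→XOX/XOX/OOX*
ply 6: XOX/XOX/OOX is terminal -1 (O); from ..X/.OX/O.. depth 5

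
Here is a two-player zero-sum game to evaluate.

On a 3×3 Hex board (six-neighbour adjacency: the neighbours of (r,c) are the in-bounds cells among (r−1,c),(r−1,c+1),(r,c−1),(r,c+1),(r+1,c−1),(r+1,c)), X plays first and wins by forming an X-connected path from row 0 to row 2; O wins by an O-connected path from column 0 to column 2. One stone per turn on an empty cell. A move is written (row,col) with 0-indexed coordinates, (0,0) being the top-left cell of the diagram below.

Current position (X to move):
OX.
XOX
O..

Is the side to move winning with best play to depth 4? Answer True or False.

X winning at [OX./XOX/O..]: True

p1 X@[OX./XOX/O..]: (0,2)[OXX/XOX/O..]+1* (2,1)[OX./XOX/OX.]-1 (2,2)[OX./XOX/O.X]-1
p2 O@[OXX/XOX/O..]: (2,1)[OXX/XOX/OO.]-1* (2,2)[OXX/XOX/O.O]-1
p3 X@[OXX/XOX/OO.]: (2,2)[OXX/XOX/OOX]+1*
p4 O@[OXX/XOX/OOX] terminal -1; root [OX./XOX/O..] d4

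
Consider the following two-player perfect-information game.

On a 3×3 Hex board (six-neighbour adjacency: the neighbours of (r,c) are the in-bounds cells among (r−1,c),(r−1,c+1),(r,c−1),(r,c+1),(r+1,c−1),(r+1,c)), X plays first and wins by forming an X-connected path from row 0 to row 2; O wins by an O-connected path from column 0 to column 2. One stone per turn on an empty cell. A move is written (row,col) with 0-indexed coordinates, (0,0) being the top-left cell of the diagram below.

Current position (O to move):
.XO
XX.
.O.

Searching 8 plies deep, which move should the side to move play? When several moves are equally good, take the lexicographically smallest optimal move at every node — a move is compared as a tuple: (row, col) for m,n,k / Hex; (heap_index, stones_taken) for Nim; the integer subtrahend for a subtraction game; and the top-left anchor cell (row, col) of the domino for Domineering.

[.XO/XX./.O.] O move#1: (0,0):-1/OXO/XX./.O., (1,2):-1/.XO/XXO/.O., (2,0):+1/.XO/XX./OO.*, (2,2):-1/.XO/XX./.OO
[.XO/XX./OO.] X move#2: (0,0):-1/XXO/XX./OO.*, (1,2):-1/.XO/XXX/OO., (2,2):-1/.XO/XX./OOX
[XXO/XX./OO.] O move#3: (1,2):+1/XXO/XXO/OO.*, (2,2):+1/XXO/XX./OOO
[XXO/XXO/OO.] end (terminal -1, X#4); searched .XO/XX./.O. to 8

O's best at [.XO/XX./.O.]: (2,0)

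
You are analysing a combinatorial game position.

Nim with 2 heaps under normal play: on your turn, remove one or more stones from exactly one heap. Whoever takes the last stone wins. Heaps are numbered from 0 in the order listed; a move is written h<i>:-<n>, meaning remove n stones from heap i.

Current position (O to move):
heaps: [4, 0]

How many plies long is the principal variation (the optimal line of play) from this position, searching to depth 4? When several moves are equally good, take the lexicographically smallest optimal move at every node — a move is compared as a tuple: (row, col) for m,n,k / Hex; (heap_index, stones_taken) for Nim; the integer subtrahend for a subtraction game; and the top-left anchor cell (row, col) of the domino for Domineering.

PV length from [(4,0)]: 1 ply

ply 1, O at (4,0) | h0:-1=-1→(3,0); h0:-2=-1→(2,0); h0:-3=-1→(1,0); h0:-4=+1→(0,0)*
ply 2: (0,0) is terminal -1 (X); from (4,0) depth 4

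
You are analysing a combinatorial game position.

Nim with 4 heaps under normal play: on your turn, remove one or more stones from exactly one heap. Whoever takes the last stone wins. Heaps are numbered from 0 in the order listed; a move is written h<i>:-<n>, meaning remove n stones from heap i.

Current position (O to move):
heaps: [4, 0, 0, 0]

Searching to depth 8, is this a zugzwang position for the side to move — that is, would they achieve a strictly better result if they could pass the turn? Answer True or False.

zugzwang((4,0,0,0), O) = False

[(4,0,0,0)] O move#1: h0:-1:-1/(3,0,0,0), h0:-2:-1/(2,0,0,0), h0:-3:-1/(1,0,0,0), h0:-4:+1/(0,0,0,0)*
[(0,0,0,0)] end (terminal -1, X#2); searched (4,0,0,0) to 8
if O skipped the turn, X would face:
~ [(4,0,0,0)] X move#1: h0:-1:-1/(3,0,0,0), h0:-2:-1/(2,0,0,0), h0:-3:-1/(1,0,0,0), h0:-4:+1/(0,0,0,0)*
~ [(0,0,0,0)] end (terminal -1, O#2); searched (4,0,0,0) to 8
compare (O): move=+1 vs pass=-1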